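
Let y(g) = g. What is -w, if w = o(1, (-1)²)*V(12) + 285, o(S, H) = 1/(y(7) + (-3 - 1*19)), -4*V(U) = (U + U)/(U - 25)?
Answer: -18523/65 ≈ -284.97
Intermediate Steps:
V(U) = -U/(2*(-25 + U)) (V(U) = -(U + U)/(4*(U - 25)) = -2*U/(4*(-25 + U)) = -U/(2*(-25 + U)))
o(S, H) = -1/15 (o(S, H) = 1/(7 + (-3 - 1*19)) = 1/(7 + (-3 - 19)) = 1/(7 - 22) = 1/(-15) = -1/15)
w = 18523/65 (w = -(-1)*12/(15*(-50 + 2*12)) + 285 = -(-1)*12/(15*(-50 + 24)) + 285 = -(-1)*12/(15*(-26)) + 285 = -(-1)*12*(-1)/(15*26) + 285 = -1/15*6/13 + 285 = -2/65 + 285 = 18523/65 ≈ 284.97)
-w = -1*18523/65 = -18523/65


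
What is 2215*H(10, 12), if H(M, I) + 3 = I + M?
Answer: 42085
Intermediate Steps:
H(M, I) = -3 + I + M (H(M, I) = -3 + (I + M) = -3 + I + M)
2215*H(10, 12) = 2215*(-3 + 12 + 10) = 2215*19 = 42085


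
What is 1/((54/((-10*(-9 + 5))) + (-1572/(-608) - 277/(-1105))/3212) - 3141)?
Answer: -539487520/1693801515799 ≈ -0.00031851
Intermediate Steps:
1/((54/((-10*(-9 + 5))) + (-1572/(-608) - 277/(-1105))/3212) - 3141) = 1/((54/((-10*(-4))) + (-1572*(-1/608) - 277*(-1/1105))*(1/3212)) - 3141) = 1/((54/40 + (393/152 + 277/1105)*(1/3212)) - 3141) = 1/((54*(1/40) + (476369/167960)*(1/3212)) - 3141) = 1/((27/20 + 476369/539487520) - 3141) = 1/(728784521/539487520 - 3141) = 1/(-1693801515799/539487520) = -539487520/1693801515799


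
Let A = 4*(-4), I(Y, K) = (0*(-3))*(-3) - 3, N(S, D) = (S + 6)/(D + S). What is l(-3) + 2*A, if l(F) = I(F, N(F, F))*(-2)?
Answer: -26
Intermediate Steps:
N(S, D) = (6 + S)/(D + S)
I(Y, K) = -3 (I(Y, K) = 0*(-3) - 3 = 0 - 3 = -3)
l(F) = 6 (l(F) = -3*(-2) = 6)
A = -16
l(-3) + 2*A = 6 + 2*(-16) = 6 - 32 = -26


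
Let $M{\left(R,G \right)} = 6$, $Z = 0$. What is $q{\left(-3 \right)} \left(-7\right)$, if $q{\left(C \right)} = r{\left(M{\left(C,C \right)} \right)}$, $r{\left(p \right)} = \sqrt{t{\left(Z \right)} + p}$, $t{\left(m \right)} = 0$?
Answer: $- 7 \sqrt{6} \approx -17.146$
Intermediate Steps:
$r{\left(p \right)} = \sqrt{p}$ ($r{\left(p \right)} = \sqrt{0 + p} = \sqrt{p}$)
$q{\left(C \right)} = \sqrt{6}$
$q{\left(-3 \right)} \left(-7\right) = \sqrt{6} \left(-7\right) = - 7 \sqrt{6}$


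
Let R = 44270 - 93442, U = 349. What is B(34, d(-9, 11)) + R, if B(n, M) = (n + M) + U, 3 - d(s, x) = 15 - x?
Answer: -48790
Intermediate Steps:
d(s, x) = -12 + x (d(s, x) = 3 - (15 - x) = 3 + (-15 + x) = -12 + x)
B(n, M) = 349 + M + n (B(n, M) = (n + M) + 349 = (M + n) + 349 = 349 + M + n)
R = -49172
B(34, d(-9, 11)) + R = (349 + (-12 + 11) + 34) - 49172 = (349 - 1 + 34) - 49172 = 382 - 49172 = -48790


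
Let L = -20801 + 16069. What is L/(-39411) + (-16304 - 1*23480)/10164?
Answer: -126652598/33381117 ≈ -3.7941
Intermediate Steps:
L = -4732
L/(-39411) + (-16304 - 1*23480)/10164 = -4732/(-39411) + (-16304 - 1*23480)/10164 = -4732*(-1/39411) + (-16304 - 23480)*(1/10164) = 4732/39411 - 39784*1/10164 = 4732/39411 - 9946/2541 = -126652598/33381117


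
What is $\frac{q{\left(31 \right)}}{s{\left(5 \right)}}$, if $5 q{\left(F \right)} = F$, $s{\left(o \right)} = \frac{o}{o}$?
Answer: $\frac{31}{5} \approx 6.2$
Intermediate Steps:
$s{\left(o \right)} = 1$
$q{\left(F \right)} = \frac{F}{5}$
$\frac{q{\left(31 \right)}}{s{\left(5 \right)}} = \frac{\frac{1}{5} \cdot 31}{1} = \frac{31}{5} \cdot 1 = \frac{31}{5}$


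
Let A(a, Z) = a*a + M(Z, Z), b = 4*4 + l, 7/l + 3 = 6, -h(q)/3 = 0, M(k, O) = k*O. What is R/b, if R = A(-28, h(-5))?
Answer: 2352/55 ≈ 42.764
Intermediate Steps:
M(k, O) = O*k
h(q) = 0 (h(q) = -3*0 = 0)
l = 7/3 (l = 7/(-3 + 6) = 7/3 ≈ 2.3333)
b = 55/3 (b = 4*4 + 7/3 = 16 + 7/3 = 55/3 ≈ 18.333)
A(a, Z) = Z² + a² (A(a, Z) = a*a + Z*Z = a² + Z² = Z² + a²)
R = 784 (R = 0² + (-28)² = 0 + 784 = 784)
R/b = 784/(55/3) = 784*(3/55) = 2352/55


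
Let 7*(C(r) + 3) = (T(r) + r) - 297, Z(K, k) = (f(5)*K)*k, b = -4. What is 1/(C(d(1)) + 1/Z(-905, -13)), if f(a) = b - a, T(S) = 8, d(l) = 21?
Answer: -741195/30600772 ≈ -0.024221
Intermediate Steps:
f(a) = -4 - a
Z(K, k) = -9*K*k (Z(K, k) = ((-4 - 1*5)*K)*k = ((-4 - 5)*K)*k = (-9*K)*k = -9*K*k)
C(r) = -310/7 + r/7 (C(r) = -3 + ((8 + r) - 297)/7 = -3 + (-289 + r)/7 = -3 + (-289/7 + r/7) = -310/7 + r/7)
1/(C(d(1)) + 1/Z(-905, -13)) = 1/((-310/7 + (⅐)*21) + 1/(-9*(-905)*(-13))) = 1/((-310/7 + 3) + 1/(-105885)) = 1/(-289/7 - 1/105885) = 1/(-30600772/741195) = -741195/30600772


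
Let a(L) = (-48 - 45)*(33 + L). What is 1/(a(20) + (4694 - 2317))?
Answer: -1/2552 ≈ -0.00039185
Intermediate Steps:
a(L) = -3069 - 93*L (a(L) = -93*(33 + L) = -3069 - 93*L)
1/(a(20) + (4694 - 2317)) = 1/((-3069 - 93*20) + (4694 - 2317)) = 1/((-3069 - 1860) + 2377) = 1/(-4929 + 2377) = 1/(-2552) = -1/2552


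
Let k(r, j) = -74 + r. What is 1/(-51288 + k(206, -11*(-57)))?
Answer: -1/51156 ≈ -1.9548e-5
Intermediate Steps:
1/(-51288 + k(206, -11*(-57))) = 1/(-51288 + (-74 + 206)) = 1/(-51288 + 132) = 1/(-51156) = -1/51156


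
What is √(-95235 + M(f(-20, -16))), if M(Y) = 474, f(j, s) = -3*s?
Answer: 3*I*√10529 ≈ 307.83*I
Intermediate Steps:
√(-95235 + M(f(-20, -16))) = √(-95235 + 474) = √(-94761) = 3*I*√10529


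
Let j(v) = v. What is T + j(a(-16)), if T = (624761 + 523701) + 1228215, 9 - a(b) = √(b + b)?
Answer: 2376686 - 4*I*√2 ≈ 2.3767e+6 - 5.6569*I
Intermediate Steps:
a(b) = 9 - √2*√b (a(b) = 9 - √(b + b) = 9 - √(2*b) = 9 - √2*√b)
T = 2376677 (T = 1148462 + 1228215 = 2376677)
T + j(a(-16)) = 2376677 + (9 - √2*√(-16)) = 2376677 + (9 - √2*4*I) = 2376677 + (9 - 4*I*√2) = 2376686 - 4*I*√2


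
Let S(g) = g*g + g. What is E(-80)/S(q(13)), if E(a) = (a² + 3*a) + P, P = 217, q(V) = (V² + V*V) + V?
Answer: 6377/123552 ≈ 0.051614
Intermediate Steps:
q(V) = V + 2*V² (q(V) = (V² + V²) + V = 2*V² + V = V + 2*V²)
S(g) = g + g² (S(g) = g² + g = g + g²)
E(a) = 217 + a² + 3*a (E(a) = (a² + 3*a) + 217 = 217 + a² + 3*a)
E(-80)/S(q(13)) = (217 + (-80)² + 3*(-80))/(((13*(1 + 2*13))*(1 + 13*(1 + 2*13)))) = (217 + 6400 - 240)/(((13*(1 + 26))*(1 + 13*(1 + 26)))) = 6377/(((13*27)*(1 + 13*27))) = 6377/((351*(1 + 351))) = 6377/((351*352)) = 6377/123552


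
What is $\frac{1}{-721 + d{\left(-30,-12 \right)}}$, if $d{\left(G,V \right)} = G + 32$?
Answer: $- \frac{1}{719} \approx -0.0013908$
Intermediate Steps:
$d{\left(G,V \right)} = 32 + G$
$\frac{1}{-721 + d{\left(-30,-12 \right)}} = \frac{1}{-721 + \left(32 - 30\right)} = \frac{1}{-721 + 2} = \frac{1}{-719} = - \frac{1}{719}$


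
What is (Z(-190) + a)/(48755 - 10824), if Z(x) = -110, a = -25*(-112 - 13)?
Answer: 3015/37931 ≈ 0.079486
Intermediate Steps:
a = 3125 (a = -25*(-125) = 3125)
(Z(-190) + a)/(48755 - 10824) = (-110 + 3125)/(48755 - 10824) = 3015/37931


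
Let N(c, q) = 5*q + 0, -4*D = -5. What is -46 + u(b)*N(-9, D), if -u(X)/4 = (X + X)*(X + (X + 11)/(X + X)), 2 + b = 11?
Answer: -4596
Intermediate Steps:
b = 9 (b = -2 + 11 = 9)
D = 5/4 (D = -1/4*(-5) = 5/4 ≈ 1.2500)
u(X) = -8*X*(X + (11 + X)/(2*X)) (u(X) = -4*(X + X)*(X + (X + 11)/(X + X)) = -4*2*X*(X + (11 + X)/((2*X))) = -4*2*X*(X + (11 + X)*(1/(2*X))) = -4*2*X*(X + (11 + X)/(2*X)) = -8*X*(X + (11 + X)/(2*X)))
N(c, q) = 5*q
-46 + u(b)*N(-9, D) = -46 + (-44 - 8*9**2 - 4*9)*(5*(5/4)) = -46 + (-44 - 8*81 - 36)*(25/4) = -46 + (-44 - 648 - 36)*(25/4) = -46 - 728*25/4 = -46 - 4550 = -4596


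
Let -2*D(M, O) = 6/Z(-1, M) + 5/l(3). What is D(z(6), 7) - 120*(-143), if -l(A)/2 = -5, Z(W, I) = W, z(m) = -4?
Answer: 68651/4 ≈ 17163.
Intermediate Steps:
l(A) = 10 (l(A) = -2*(-5) = 10)
D(M, O) = 11/4 (D(M, O) = -(6/(-1) + 5/10)/2 = -(6*(-1) + 5*(⅒))/2 = -(-6 + ½)/2 = -½*(-11/2) = 11/4)
D(z(6), 7) - 120*(-143) = 11/4 - 120*(-143) = 11/4 + 17160 = 68651/4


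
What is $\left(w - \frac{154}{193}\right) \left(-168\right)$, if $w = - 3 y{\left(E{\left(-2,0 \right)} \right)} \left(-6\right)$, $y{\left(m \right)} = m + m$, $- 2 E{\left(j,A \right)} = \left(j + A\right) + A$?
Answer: $- \frac{1141392}{193} \approx -5913.9$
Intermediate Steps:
$E{\left(j,A \right)} = - A - \frac{j}{2}$ ($E{\left(j,A \right)} = - \frac{\left(j + A\right) + A}{2} = - \frac{\left(A + j\right) + A}{2} = - \frac{j + 2 A}{2} = - A - \frac{j}{2}$)
$y{\left(m \right)} = 2 m$
$w = 36$ ($w = - 3 \cdot 2 \left(\left(-1\right) 0 - -1\right) \left(-6\right) = - 3 \cdot 2 \left(0 + 1\right) \left(-6\right) = - 3 \cdot 2 \cdot 1 \left(-6\right) = \left(-3\right) 2 \left(-6\right) = \left(-6\right) \left(-6\right) = 36$)
$\left(w - \frac{154}{193}\right) \left(-168\right) = \left(36 - \frac{154}{193}\right) \left(-168\right) = \frac{6794}{193} \left(-168\right) = - \frac{1141392}{193}$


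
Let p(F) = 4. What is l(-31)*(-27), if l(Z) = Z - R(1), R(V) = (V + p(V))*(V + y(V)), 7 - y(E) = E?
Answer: 1782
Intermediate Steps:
y(E) = 7 - E
R(V) = 28 + 7*V (R(V) = (V + 4)*(V + (7 - V)) = (4 + V)*7 = 28 + 7*V)
l(Z) = -35 + Z (l(Z) = Z - (28 + 7*1) = Z - (28 + 7) = Z - 1*35 = Z - 35 = -35 + Z)
l(-31)*(-27) = (-35 - 31)*(-27) = -66*(-27) = 1782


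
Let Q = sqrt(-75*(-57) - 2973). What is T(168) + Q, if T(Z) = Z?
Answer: 168 + sqrt(1302) ≈ 204.08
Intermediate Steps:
Q = sqrt(1302) (Q = sqrt(4275 - 2973) = sqrt(1302) ≈ 36.083)
T(168) + Q = 168 + sqrt(1302)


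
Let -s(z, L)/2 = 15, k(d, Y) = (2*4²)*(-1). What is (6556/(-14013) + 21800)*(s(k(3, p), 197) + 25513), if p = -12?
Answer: 7784466415652/14013 ≈ 5.5552e+8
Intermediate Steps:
k(d, Y) = -32 (k(d, Y) = (2*16)*(-1) = 32*(-1) = -32)
s(z, L) = -30 (s(z, L) = -2*15 = -30)
(6556/(-14013) + 21800)*(s(k(3, p), 197) + 25513) = (6556/(-14013) + 21800)*(-30 + 25513) = (6556*(-1/14013) + 21800)*25483 = (-6556/14013 + 21800)*25483 = (305476844/14013)*25483 = 7784466415652/14013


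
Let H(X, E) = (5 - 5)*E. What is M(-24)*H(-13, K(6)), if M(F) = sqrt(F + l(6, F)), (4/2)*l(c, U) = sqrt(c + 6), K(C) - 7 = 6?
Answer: 0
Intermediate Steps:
K(C) = 13 (K(C) = 7 + 6 = 13)
H(X, E) = 0 (H(X, E) = 0*E = 0)
l(c, U) = sqrt(6 + c)/2 (l(c, U) = sqrt(c + 6)/2 = sqrt(6 + c)/2)
M(F) = sqrt(F + sqrt(3)) (M(F) = sqrt(F + sqrt(6 + 6)/2) = sqrt(F + sqrt(12)/2) = sqrt(F + (2*sqrt(3))/2) = sqrt(F + sqrt(3)))
M(-24)*H(-13, K(6)) = sqrt(-24 + sqrt(3))*0 = 0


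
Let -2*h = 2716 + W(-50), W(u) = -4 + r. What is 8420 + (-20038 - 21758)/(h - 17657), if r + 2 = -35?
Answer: 3950012/469 ≈ 8422.2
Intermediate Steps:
r = -37 (r = -2 - 35 = -37)
W(u) = -41 (W(u) = -4 - 37 = -41)
h = -2675/2 (h = -(2716 - 41)/2 = -½*2675 = -2675/2 ≈ -1337.5)
8420 + (-20038 - 21758)/(h - 17657) = 8420 + (-20038 - 21758)/(-2675/2 - 17657) = 8420 - 41796/(-37989/2) = 8420 - 41796*(-2/37989) = 8420 + 1032/469 = 3950012/469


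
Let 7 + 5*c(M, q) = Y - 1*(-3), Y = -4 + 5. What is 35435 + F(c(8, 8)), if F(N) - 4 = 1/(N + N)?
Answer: 212629/6 ≈ 35438.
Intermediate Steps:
Y = 1
c(M, q) = -⅗ (c(M, q) = -7/5 + (1 - 1*(-3))/5 = -7/5 + (1 + 3)/5 = -7/5 + (⅕)*4 = -7/5 + ⅘ = -⅗)
F(N) = 4 + 1/(2*N) (F(N) = 4 + 1/(N + N) = 4 + 1/(2*N))
35435 + F(c(8, 8)) = 35435 + (4 + 1/(2*(-⅗))) = 35435 + (4 + (½)*(-5/3)) = 35435 + (4 - ⅚) = 35435 + 19/6 = 212629/6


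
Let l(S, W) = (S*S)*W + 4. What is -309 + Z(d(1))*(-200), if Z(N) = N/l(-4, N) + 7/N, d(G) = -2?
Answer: 2637/7 ≈ 376.71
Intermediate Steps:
l(S, W) = 4 + W*S² (l(S, W) = S²*W + 4 = W*S² + 4 = 4 + W*S²)
Z(N) = 7/N + N/(4 + 16*N) (Z(N) = N/(4 + N*(-4)²) + 7/N = N/(4 + N*16) + 7/N = N/(4 + 16*N) + 7/N = 7/N + N/(4 + 16*N))
-309 + Z(d(1))*(-200) = -309 + ((¼)*(28 + (-2)² + 112*(-2))/(-2*(1 + 4*(-2))))*(-200) = -309 + ((¼)*(-½)*(28 + 4 - 224)/(1 - 8))*(-200) = -309 + ((¼)*(-½)*(-192)/(-7))*(-200) = -309 + ((¼)*(-½)*(-⅐)*(-192))*(-200) = -309 - 24/7*(-200) = -309 + 4800/7 = 2637/7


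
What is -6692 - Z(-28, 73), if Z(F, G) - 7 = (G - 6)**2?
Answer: -11188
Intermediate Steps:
Z(F, G) = 7 + (-6 + G)**2 (Z(F, G) = 7 + (G - 6)**2 = 7 + (-6 + G)**2)
-6692 - Z(-28, 73) = -6692 - (7 + (-6 + 73)**2) = -6692 - (7 + 67**2) = -6692 - (7 + 4489) = -6692 - 1*4496 = -6692 - 4496 = -11188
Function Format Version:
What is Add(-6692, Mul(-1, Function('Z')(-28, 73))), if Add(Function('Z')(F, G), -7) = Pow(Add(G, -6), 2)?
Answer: -11188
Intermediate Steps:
Function('Z')(F, G) = Add(7, Pow(Add(-6, G), 2)) (Function('Z')(F, G) = Add(7, Pow(Add(G, -6), 2)) = Add(7, Pow(Add(-6, G), 2)))
Add(-6692, Mul(-1, Function('Z')(-28, 73))) = Add(-6692, Mul(-1, Add(7, Pow(Add(-6, 73), 2)))) = Add(-6692, Mul(-1, Add(7, Pow(67, 2)))) = Add(-6692, Mul(-1, Add(7, 4489))) = Add(-6692, Mul(-1, 4496)) = Add(-6692, -4496) = -11188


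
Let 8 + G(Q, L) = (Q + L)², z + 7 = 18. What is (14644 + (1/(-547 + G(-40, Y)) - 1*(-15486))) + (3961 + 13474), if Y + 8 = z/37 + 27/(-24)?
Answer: 7622877766501/160262329 ≈ 47565.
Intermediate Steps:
z = 11 (z = -7 + 18 = 11)
Y = -2613/296 (Y = -8 + (11/37 + 27/(-24)) = -8 + (11*(1/37) + 27*(-1/24)) = -8 + (11/37 - 9/8) = -8 - 245/296 = -2613/296 ≈ -8.8277)
G(Q, L) = -8 + (L + Q)² (G(Q, L) = -8 + (Q + L)² = -8 + (L + Q)²)
(14644 + (1/(-547 + G(-40, Y)) - 1*(-15486))) + (3961 + 13474) = (14644 + (1/(-547 + (-8 + (-2613/296 - 40)²)) - 1*(-15486))) + (3961 + 13474) = (14644 + (1/(-547 + (-8 + (-14453/296)²)) + 15486)) + 17435 = (14644 + (1/(-547 + (-8 + 208889209/87616)) + 15486)) + 17435 = (14644 + (1/(-547 + 208188281/87616) + 15486)) + 17435 = (14644 + (1/(160262329/87616) + 15486)) + 17435 = (14644 + (87616/160262329 + 15486)) + 17435 = (14644 + 2481822514510/160262329) + 17435 = 4828704060386/160262329 + 17435 = 7622877766501/160262329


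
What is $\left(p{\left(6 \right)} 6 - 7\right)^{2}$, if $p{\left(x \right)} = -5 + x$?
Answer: $1$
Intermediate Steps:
$\left(p{\left(6 \right)} 6 - 7\right)^{2} = \left(\left(-5 + 6\right) 6 - 7\right)^{2} = \left(1 \cdot 6 - 7\right)^{2} = \left(6 - 7\right)^{2} = \left(-1\right)^{2} = 1$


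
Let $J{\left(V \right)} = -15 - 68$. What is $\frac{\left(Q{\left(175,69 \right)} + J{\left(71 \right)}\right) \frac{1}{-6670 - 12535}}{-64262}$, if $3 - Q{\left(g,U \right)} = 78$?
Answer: $- \frac{79}{617075855} \approx -1.2802 \cdot 10^{-7}$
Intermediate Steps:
$J{\left(V \right)} = -83$ ($J{\left(V \right)} = -15 - 68 = -83$)
$Q{\left(g,U \right)} = -75$ ($Q{\left(g,U \right)} = 3 - 78 = -75$)
$\frac{\left(Q{\left(175,69 \right)} + J{\left(71 \right)}\right) \frac{1}{-6670 - 12535}}{-64262} = \frac{\left(-75 - 83\right) \frac{1}{-6670 - 12535}}{-64262} = - \frac{158}{-19205} \left(- \frac{1}{64262}\right) = \left(-158\right) \left(- \frac{1}{19205}\right) \left(- \frac{1}{64262}\right) = \frac{158}{19205} \left(- \frac{1}{64262}\right) = - \frac{79}{617075855}$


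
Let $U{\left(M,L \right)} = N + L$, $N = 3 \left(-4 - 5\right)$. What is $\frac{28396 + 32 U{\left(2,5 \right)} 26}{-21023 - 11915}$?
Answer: $- \frac{5046}{16469} \approx -0.30639$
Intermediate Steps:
$N = -27$ ($N = 3 \left(-9\right) = -27$)
$U{\left(M,L \right)} = -27 + L$
$\frac{28396 + 32 U{\left(2,5 \right)} 26}{-21023 - 11915} = \frac{28396 + 32 \left(-27 + 5\right) 26}{-21023 - 11915} = \frac{28396 + 32 \left(-22\right) 26}{-32938} = \left(28396 - 18304\right) \left(- \frac{1}{32938}\right) = 10092 \left(- \frac{1}{32938}\right) = - \frac{5046}{16469}$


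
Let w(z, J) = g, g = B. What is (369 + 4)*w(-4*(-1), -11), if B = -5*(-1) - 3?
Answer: 746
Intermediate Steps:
B = 2 (B = 5 - 3 = 2)
g = 2
w(z, J) = 2
(369 + 4)*w(-4*(-1), -11) = (369 + 4)*2 = 373*2 = 746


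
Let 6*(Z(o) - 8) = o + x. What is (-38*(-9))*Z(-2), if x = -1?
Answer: 2565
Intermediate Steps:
Z(o) = 47/6 + o/6 (Z(o) = 8 + (o - 1)/6 = 8 + (-1 + o)/6 = 8 + (-1/6 + o/6) = 47/6 + o/6)
(-38*(-9))*Z(-2) = (-38*(-9))*(47/6 + (1/6)*(-2)) = 342*(47/6 - 1/3) = 342*(15/2) = 2565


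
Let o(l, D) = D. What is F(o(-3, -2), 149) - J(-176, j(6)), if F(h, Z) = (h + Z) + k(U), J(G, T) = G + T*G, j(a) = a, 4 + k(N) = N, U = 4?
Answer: 1379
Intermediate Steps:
k(N) = -4 + N
J(G, T) = G + G*T
F(h, Z) = Z + h (F(h, Z) = (h + Z) + (-4 + 4) = (Z + h) + 0 = Z + h)
F(o(-3, -2), 149) - J(-176, j(6)) = (149 - 2) - (-176)*(1 + 6) = 147 - (-176)*7 = 147 - 1*(-1232) = 147 + 1232 = 1379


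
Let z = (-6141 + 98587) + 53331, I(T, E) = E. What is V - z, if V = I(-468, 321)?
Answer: -145456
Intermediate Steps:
V = 321
z = 145777 (z = 92446 + 53331 = 145777)
V - z = 321 - 1*145777 = 321 - 145777 = -145456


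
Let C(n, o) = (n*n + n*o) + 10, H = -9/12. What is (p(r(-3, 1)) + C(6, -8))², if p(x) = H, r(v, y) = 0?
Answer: 121/16 ≈ 7.5625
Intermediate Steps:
H = -¾ (H = -9*1/12 = -¾ ≈ -0.75000)
C(n, o) = 10 + n² + n*o (C(n, o) = (n² + n*o) + 10 = 10 + n² + n*o)
p(x) = -¾
(p(r(-3, 1)) + C(6, -8))² = (-¾ + (10 + 6² + 6*(-8)))² = (-¾ + (10 + 36 - 48))² = (-¾ - 2)² = (-11/4)² = 121/16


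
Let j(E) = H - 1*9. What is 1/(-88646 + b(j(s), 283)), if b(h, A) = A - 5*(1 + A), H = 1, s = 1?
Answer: -1/89783 ≈ -1.1138e-5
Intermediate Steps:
j(E) = -8 (j(E) = 1 - 1*9 = 1 - 9 = -8)
b(h, A) = -5 - 4*A (b(h, A) = A + (-5 - 5*A) = -5 - 4*A)
1/(-88646 + b(j(s), 283)) = 1/(-88646 + (-5 - 4*283)) = 1/(-88646 + (-5 - 1132)) = 1/(-88646 - 1137) = 1/(-89783) = -1/89783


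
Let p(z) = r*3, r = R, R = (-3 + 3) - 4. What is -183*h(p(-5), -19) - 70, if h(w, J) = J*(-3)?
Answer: -10501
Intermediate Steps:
R = -4 (R = 0 - 4 = -4)
r = -4
p(z) = -12 (p(z) = -4*3 = -12)
h(w, J) = -3*J
-183*h(p(-5), -19) - 70 = -(-549)*(-19) - 70 = -183*57 - 70 = -10431 - 70 = -10501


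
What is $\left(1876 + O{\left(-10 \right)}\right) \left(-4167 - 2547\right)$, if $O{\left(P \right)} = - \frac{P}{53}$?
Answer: $- \frac{667626732}{53} \approx -1.2597 \cdot 10^{7}$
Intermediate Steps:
$O{\left(P \right)} = - \frac{P}{53}$
$\left(1876 + O{\left(-10 \right)}\right) \left(-4167 - 2547\right) = \left(1876 - - \frac{10}{53}\right) \left(-4167 - 2547\right) = \left(1876 + \frac{10}{53}\right) \left(-6714\right) = \frac{99438}{53} \left(-6714\right) = - \frac{667626732}{53}$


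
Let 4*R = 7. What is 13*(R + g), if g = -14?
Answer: -637/4 ≈ -159.25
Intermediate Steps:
R = 7/4 (R = (1/4)*7 = 7/4 ≈ 1.7500)
13*(R + g) = 13*(7/4 - 14) = 13*(-49/4) = -637/4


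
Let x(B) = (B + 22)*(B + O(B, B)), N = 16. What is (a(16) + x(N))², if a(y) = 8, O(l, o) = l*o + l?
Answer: 119946304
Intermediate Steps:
O(l, o) = l + l*o
x(B) = (22 + B)*(B + B*(1 + B)) (x(B) = (B + 22)*(B + B*(1 + B)) = (22 + B)*(B + B*(1 + B)))
(a(16) + x(N))² = (8 + 16*(44 + 16² + 24*16))² = (8 + 16*(44 + 256 + 384))² = (8 + 16*684)² = (8 + 10944)² = 10952² = 119946304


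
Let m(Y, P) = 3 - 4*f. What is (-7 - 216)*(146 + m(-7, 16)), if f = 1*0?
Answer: -33227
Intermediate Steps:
f = 0
m(Y, P) = 3 (m(Y, P) = 3 - 4*0 = 3 + 0 = 3)
(-7 - 216)*(146 + m(-7, 16)) = (-7 - 216)*(146 + 3) = -223*149 = -33227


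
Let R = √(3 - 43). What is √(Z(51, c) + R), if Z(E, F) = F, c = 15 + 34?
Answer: √(49 + 2*I*√10) ≈ 7.0145 + 0.45082*I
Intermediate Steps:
R = 2*I*√10 (R = √(-40) = 2*I*√10 ≈ 6.3246*I)
c = 49
√(Z(51, c) + R) = √(49 + 2*I*√10)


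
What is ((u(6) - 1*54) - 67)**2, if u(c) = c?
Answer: 13225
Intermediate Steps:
((u(6) - 1*54) - 67)**2 = ((6 - 1*54) - 67)**2 = ((6 - 54) - 67)**2 = (-48 - 67)**2 = (-115)**2 = 13225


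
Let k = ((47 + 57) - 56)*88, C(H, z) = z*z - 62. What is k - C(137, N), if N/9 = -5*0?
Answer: 4286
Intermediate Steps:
N = 0 (N = 9*(-5*0) = 9*0 = 0)
C(H, z) = -62 + z² (C(H, z) = z² - 62 = -62 + z²)
k = 4224 (k = (104 - 56)*88 = 48*88 = 4224)
k - C(137, N) = 4224 - (-62 + 0²) = 4224 - (-62 + 0) = 4224 - 1*(-62) = 4224 + 62 = 4286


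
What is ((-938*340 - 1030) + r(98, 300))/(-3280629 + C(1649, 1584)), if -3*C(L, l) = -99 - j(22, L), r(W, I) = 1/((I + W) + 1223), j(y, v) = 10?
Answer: 1555916847/15953522138 ≈ 0.097528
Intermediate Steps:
r(W, I) = 1/(1223 + I + W)
C(L, l) = 109/3 (C(L, l) = -(-99 - 1*10)/3 = -(-99 - 10)/3 = -⅓*(-109) = 109/3)
((-938*340 - 1030) + r(98, 300))/(-3280629 + C(1649, 1584)) = ((-938*340 - 1030) + 1/(1223 + 300 + 98))/(-3280629 + 109/3) = ((-318920 - 1030) + 1/1621)/(-9841778/3) = (-319950 + 1/1621)*(-3/9841778) = -518638949/1621*(-3/9841778) = 1555916847/15953522138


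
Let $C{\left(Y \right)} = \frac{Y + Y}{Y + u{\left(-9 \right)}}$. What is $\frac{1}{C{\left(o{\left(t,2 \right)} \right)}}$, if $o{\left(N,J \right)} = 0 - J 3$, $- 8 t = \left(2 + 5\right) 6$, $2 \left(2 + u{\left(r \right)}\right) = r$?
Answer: $\frac{25}{24} \approx 1.0417$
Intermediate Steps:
$u{\left(r \right)} = -2 + \frac{r}{2}$
$t = - \frac{21}{4}$ ($t = - \frac{\left(2 + 5\right) 6}{8} = - \frac{7 \cdot 6}{8} = \left(- \frac{1}{8}\right) 42 = - \frac{21}{4} \approx -5.25$)
$o{\left(N,J \right)} = - 3 J$ ($o{\left(N,J \right)} = 0 - 3 J = - 3 J$)
$C{\left(Y \right)} = \frac{2 Y}{- \frac{13}{2} + Y}$ ($C{\left(Y \right)} = \frac{Y + Y}{Y + \left(-2 + \frac{1}{2} \left(-9\right)\right)} = \frac{2 Y}{Y - \frac{13}{2}} = \frac{2 Y}{- \frac{13}{2} + Y}$)
$\frac{1}{C{\left(o{\left(t,2 \right)} \right)}} = \frac{1}{4 \left(\left(-3\right) 2\right) \frac{1}{-13 + 2 \left(\left(-3\right) 2\right)}} = \frac{1}{4 \left(-6\right) \frac{1}{-13 + 2 \left(-6\right)}} = \frac{1}{4 \left(-6\right) \frac{1}{-13 - 12}} = \frac{1}{4 \left(-6\right) \frac{1}{-25}} = \frac{1}{4 \left(-6\right) \left(- \frac{1}{25}\right)} = \frac{1}{\frac{24}{25}} = \frac{25}{24}$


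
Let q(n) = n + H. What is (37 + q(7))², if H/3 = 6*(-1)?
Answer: 676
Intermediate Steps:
H = -18 (H = 3*(6*(-1)) = 3*(-6) = -18)
q(n) = -18 + n (q(n) = n - 18 = -18 + n)
(37 + q(7))² = (37 + (-18 + 7))² = (37 - 11)² = 26² = 676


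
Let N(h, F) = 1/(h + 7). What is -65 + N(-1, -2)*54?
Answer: -56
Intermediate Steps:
N(h, F) = 1/(7 + h)
-65 + N(-1, -2)*54 = -65 + 54/(7 - 1) = -65 + 54/6 = -65 + (1/6)*54 = -65 + 9 = -56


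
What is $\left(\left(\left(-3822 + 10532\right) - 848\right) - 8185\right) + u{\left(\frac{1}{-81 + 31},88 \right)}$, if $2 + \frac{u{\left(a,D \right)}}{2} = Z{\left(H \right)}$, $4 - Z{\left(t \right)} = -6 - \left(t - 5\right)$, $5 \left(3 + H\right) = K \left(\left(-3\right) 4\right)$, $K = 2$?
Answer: $- \frac{11663}{5} \approx -2332.6$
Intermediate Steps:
$H = - \frac{39}{5}$ ($H = -3 + \frac{2 \left(\left(-3\right) 4\right)}{5} = -3 + \frac{2 \left(-12\right)}{5} = -3 + \frac{1}{5} \left(-24\right) = -3 - \frac{24}{5} = - \frac{39}{5} \approx -7.8$)
$Z{\left(t \right)} = 5 + t$ ($Z{\left(t \right)} = 4 - \left(-6 - \left(t - 5\right)\right) = 4 - \left(-6 - \left(-5 + t\right)\right) = 4 - \left(-1 - t\right) = 4 + \left(1 + t\right) = 5 + t$)
$u{\left(a,D \right)} = - \frac{48}{5}$ ($u{\left(a,D \right)} = -4 + 2 \left(5 - \frac{39}{5}\right) = -4 + 2 \left(- \frac{14}{5}\right) = -4 - \frac{28}{5} = - \frac{48}{5}$)
$\left(\left(\left(-3822 + 10532\right) - 848\right) - 8185\right) + u{\left(\frac{1}{-81 + 31},88 \right)} = \left(\left(\left(-3822 + 10532\right) - 848\right) - 8185\right) - \frac{48}{5} = \left(\left(6710 - 848\right) - 8185\right) - \frac{48}{5} = \left(5862 - 8185\right) - \frac{48}{5} = -2323 - \frac{48}{5} = - \frac{11663}{5}$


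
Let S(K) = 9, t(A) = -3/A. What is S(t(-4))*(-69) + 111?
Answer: -510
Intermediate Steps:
S(t(-4))*(-69) + 111 = 9*(-69) + 111 = -621 + 111 = -510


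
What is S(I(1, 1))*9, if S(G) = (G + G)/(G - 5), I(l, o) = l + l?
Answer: -12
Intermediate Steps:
I(l, o) = 2*l
S(G) = 2*G/(-5 + G) (S(G) = (2*G)/(-5 + G) = 2*G/(-5 + G))
S(I(1, 1))*9 = (2*(2*1)/(-5 + 2*1))*9 = (2*2/(-5 + 2))*9 = (2*2/(-3))*9 = (2*2*(-⅓))*9 = -4/3*9 = -12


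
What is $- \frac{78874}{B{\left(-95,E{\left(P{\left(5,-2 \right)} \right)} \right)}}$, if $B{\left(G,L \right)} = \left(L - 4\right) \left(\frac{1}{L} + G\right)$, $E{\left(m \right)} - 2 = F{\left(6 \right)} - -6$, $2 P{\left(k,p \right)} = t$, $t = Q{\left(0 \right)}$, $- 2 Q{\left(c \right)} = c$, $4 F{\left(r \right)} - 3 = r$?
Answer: $\frac{12935336}{97275} \approx 132.98$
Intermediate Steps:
$F{\left(r \right)} = \frac{3}{4} + \frac{r}{4}$
$Q{\left(c \right)} = - \frac{c}{2}$
$t = 0$ ($t = \left(- \frac{1}{2}\right) 0 = 0$)
$P{\left(k,p \right)} = 0$ ($P{\left(k,p \right)} = \frac{1}{2} \cdot 0 = 0$)
$E{\left(m \right)} = \frac{41}{4}$ ($E{\left(m \right)} = 2 + \left(\left(\frac{3}{4} + \frac{1}{4} \cdot 6\right) - -6\right) = 2 + \left(\left(\frac{3}{4} + \frac{3}{2}\right) + 6\right) = 2 + \left(\frac{9}{4} + 6\right) = 2 + \frac{33}{4} = \frac{41}{4}$)
$B{\left(G,L \right)} = \left(-4 + L\right) \left(G + \frac{1}{L}\right)$
$- \frac{78874}{B{\left(-95,E{\left(P{\left(5,-2 \right)} \right)} \right)}} = - \frac{78874}{1 - -380 - \frac{4}{\frac{41}{4}} - \frac{3895}{4}} = - \frac{78874}{1 + 380 - \frac{16}{41} - \frac{3895}{4}} = - \frac{78874}{- \frac{97275}{164}} = \left(-78874\right) \left(- \frac{164}{97275}\right) = \frac{12935336}{97275}$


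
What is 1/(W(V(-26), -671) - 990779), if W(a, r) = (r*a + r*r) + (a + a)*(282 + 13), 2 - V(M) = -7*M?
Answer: -1/525958 ≈ -1.9013e-6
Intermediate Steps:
V(M) = 2 + 7*M (V(M) = 2 - (-7)*M = 2 + 7*M)
W(a, r) = r² + 590*a + a*r (W(a, r) = (a*r + r²) + (2*a)*295 = (r² + a*r) + 590*a = r² + 590*a + a*r)
1/(W(V(-26), -671) - 990779) = 1/(((-671)² + 590*(2 + 7*(-26)) + (2 + 7*(-26))*(-671)) - 990779) = 1/((450241 + 590*(2 - 182) + (2 - 182)*(-671)) - 990779) = 1/((450241 + 590*(-180) - 180*(-671)) - 990779) = 1/((450241 - 106200 + 120780) - 990779) = 1/(464821 - 990779) = 1/(-525958) = -1/525958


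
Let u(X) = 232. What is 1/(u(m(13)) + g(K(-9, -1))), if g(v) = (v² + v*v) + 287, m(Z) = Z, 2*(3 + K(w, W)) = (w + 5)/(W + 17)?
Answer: 32/17233 ≈ 0.0018569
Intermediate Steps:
K(w, W) = -3 + (5 + w)/(2*(17 + W)) (K(w, W) = -3 + ((w + 5)/(W + 17))/2 = -3 + ((5 + w)/(17 + W))/2 = -3 + (5 + w)/(2*(17 + W)))
g(v) = 287 + 2*v² (g(v) = (v² + v²) + 287 = 2*v² + 287 = 287 + 2*v²)
1/(u(m(13)) + g(K(-9, -1))) = 1/(232 + (287 + 2*((-97 - 9 - 6*(-1))/(2*(17 - 1)))²)) = 1/(232 + (287 + 2*((½)*(-97 - 9 + 6)/16)²)) = 1/(232 + (287 + 2*((½)*(1/16)*(-100))²)) = 1/(232 + (287 + 2*(-25/8)²)) = 1/(232 + (287 + 2*(625/64))) = 1/(232 + (287 + 625/32)) = 1/(232 + 9809/32) = 1/(17233/32) = 32/17233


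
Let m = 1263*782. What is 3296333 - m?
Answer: 2308667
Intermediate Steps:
m = 987666
3296333 - m = 3296333 - 1*987666 = 3296333 - 987666 = 2308667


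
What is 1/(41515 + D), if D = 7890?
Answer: 1/49405 ≈ 2.0241e-5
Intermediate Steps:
1/(41515 + D) = 1/(41515 + 7890) = 1/49405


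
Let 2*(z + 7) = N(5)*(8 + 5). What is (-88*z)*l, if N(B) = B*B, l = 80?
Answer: -1094720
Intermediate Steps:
N(B) = B²
z = 311/2 (z = -7 + (5²*(8 + 5))/2 = -7 + (25*13)/2 = -7 + (½)*325 = -7 + 325/2 = 311/2 ≈ 155.50)
(-88*z)*l = -88*311/2*80 = -13684*80 = -1094720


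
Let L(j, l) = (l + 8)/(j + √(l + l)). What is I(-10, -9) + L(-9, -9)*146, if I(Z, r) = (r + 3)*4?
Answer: -118/11 + 146*I*√2/33 ≈ -10.727 + 6.2568*I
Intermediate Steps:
I(Z, r) = 12 + 4*r (I(Z, r) = (3 + r)*4 = 12 + 4*r)
L(j, l) = (8 + l)/(j + √2*√l) (L(j, l) = (8 + l)/(j + √(2*l)) = (8 + l)/(j + √2*√l))
I(-10, -9) + L(-9, -9)*146 = (12 + 4*(-9)) + ((8 - 9)/(-9 + √2*√(-9)))*146 = (12 - 36) + (-1/(-9 + √2*(3*I)))*146 = -24 + (-1/(-9 + 3*I*√2))*146 = -24 - 1/(-9 + 3*I*√2)*146 = -24 - 146/(-9 + 3*I*√2)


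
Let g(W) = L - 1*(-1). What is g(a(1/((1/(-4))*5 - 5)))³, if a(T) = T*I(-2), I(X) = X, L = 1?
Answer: 8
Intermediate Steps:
a(T) = -2*T (a(T) = T*(-2) = -2*T)
g(W) = 2 (g(W) = 1 - 1*(-1) = 1 + 1 = 2)
g(a(1/((1/(-4))*5 - 5)))³ = 2³ = 8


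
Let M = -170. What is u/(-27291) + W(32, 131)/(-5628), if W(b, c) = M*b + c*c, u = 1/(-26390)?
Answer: -200989891111/96508071660 ≈ -2.0826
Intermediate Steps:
u = -1/26390 ≈ -3.7893e-5
W(b, c) = c² - 170*b (W(b, c) = -170*b + c*c = -170*b + c² = c² - 170*b)
u/(-27291) + W(32, 131)/(-5628) = -1/26390/(-27291) + (131² - 170*32)/(-5628) = -1/26390*(-1/27291) + (17161 - 5440)*(-1/5628) = 1/720209490 + 11721*(-1/5628) = 1/720209490 - 3907/1876 = -200989891111/96508071660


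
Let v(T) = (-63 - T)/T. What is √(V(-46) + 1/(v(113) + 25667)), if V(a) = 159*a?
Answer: I*√61519012084392815/2900195 ≈ 85.522*I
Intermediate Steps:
v(T) = (-63 - T)/T
√(V(-46) + 1/(v(113) + 25667)) = √(159*(-46) + 1/((-63 - 1*113)/113 + 25667)) = √(-7314 + 1/((-63 - 113)/113 + 25667)) = √(-7314 + 1/((1/113)*(-176) + 25667)) = √(-7314 + 1/(-176/113 + 25667)) = √(-7314 + 1/(2900195/113)) = √(-7314 + 113/2900195) = √(-21212026117/2900195) = I*√61519012084392815/2900195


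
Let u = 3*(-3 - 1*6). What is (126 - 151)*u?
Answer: 675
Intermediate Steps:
u = -27 (u = 3*(-3 - 6) = 3*(-9) = -27)
(126 - 151)*u = (126 - 151)*(-27) = -25*(-27) = 675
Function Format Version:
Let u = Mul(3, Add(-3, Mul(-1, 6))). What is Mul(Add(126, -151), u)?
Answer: 675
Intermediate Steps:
u = -27 (u = Mul(3, Add(-3, -6)) = Mul(3, -9) = -27)
Mul(Add(126, -151), u) = Mul(Add(126, -151), -27) = Mul(-25, -27) = 675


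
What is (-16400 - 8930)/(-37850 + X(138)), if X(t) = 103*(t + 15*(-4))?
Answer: 12665/14908 ≈ 0.84954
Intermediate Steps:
X(t) = -6180 + 103*t (X(t) = 103*(t - 60) = 103*(-60 + t) = -6180 + 103*t)
(-16400 - 8930)/(-37850 + X(138)) = (-16400 - 8930)/(-37850 + (-6180 + 103*138)) = -25330/(-37850 + (-6180 + 14214)) = -25330/(-37850 + 8034) = -25330/(-29816) = -25330*(-1/29816) = 12665/14908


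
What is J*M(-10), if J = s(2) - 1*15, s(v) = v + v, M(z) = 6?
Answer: -66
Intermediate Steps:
s(v) = 2*v
J = -11 (J = 2*2 - 1*15 = 4 - 15 = -11)
J*M(-10) = -11*6 = -66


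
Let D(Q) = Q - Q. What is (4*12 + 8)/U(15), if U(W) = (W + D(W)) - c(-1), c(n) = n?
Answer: 7/2 ≈ 3.5000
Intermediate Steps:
D(Q) = 0
U(W) = 1 + W (U(W) = (W + 0) - 1*(-1) = W + 1 = 1 + W)
(4*12 + 8)/U(15) = (4*12 + 8)/(1 + 15) = (48 + 8)/16 = 56*(1/16) = 7/2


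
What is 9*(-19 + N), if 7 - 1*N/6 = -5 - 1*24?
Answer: 1773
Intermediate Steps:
N = 216 (N = 42 - 6*(-5 - 1*24) = 42 - 6*(-5 - 24) = 42 - 6*(-29) = 42 + 174 = 216)
9*(-19 + N) = 9*(-19 + 216) = 9*197 = 1773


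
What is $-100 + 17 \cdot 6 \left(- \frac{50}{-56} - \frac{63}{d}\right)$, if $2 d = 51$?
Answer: $- \frac{3653}{14} \approx -260.93$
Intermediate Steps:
$d = \frac{51}{2}$ ($d = \frac{1}{2} \cdot 51 = \frac{51}{2} \approx 25.5$)
$-100 + 17 \cdot 6 \left(- \frac{50}{-56} - \frac{63}{d}\right) = -100 + 17 \cdot 6 \left(- \frac{50}{-56} - \frac{63}{\frac{51}{2}}\right) = -100 + 102 \left(\left(-50\right) \left(- \frac{1}{56}\right) - \frac{42}{17}\right) = -100 + 102 \left(\frac{25}{28} - \frac{42}{17}\right) = -100 + 102 \left(- \frac{751}{476}\right) = -100 - \frac{2253}{14} = - \frac{3653}{14}$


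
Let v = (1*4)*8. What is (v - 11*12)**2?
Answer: 10000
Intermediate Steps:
v = 32 (v = 4*8 = 32)
(v - 11*12)**2 = (32 - 11*12)**2 = (32 - 132)**2 = (-100)**2 = 10000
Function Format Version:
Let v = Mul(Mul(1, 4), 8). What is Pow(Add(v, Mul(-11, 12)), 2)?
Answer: 10000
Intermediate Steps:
v = 32 (v = Mul(4, 8) = 32)
Pow(Add(v, Mul(-11, 12)), 2) = Pow(Add(32, Mul(-11, 12)), 2) = Pow(Add(32, -132), 2) = Pow(-100, 2) = 10000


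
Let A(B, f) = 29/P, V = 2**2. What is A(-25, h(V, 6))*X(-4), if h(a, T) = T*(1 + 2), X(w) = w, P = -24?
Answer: 29/6 ≈ 4.8333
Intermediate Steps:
V = 4
h(a, T) = 3*T (h(a, T) = T*3 = 3*T)
A(B, f) = -29/24 (A(B, f) = 29/(-24) = 29*(-1/24) = -29/24)
A(-25, h(V, 6))*X(-4) = -29/24*(-4) = 29/6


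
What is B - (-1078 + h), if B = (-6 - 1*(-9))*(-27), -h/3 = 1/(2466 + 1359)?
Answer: 1271176/1275 ≈ 997.00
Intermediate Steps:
h = -1/1275 (h = -3/(2466 + 1359) = -3/3825 = -3*1/3825 = -1/1275 ≈ -0.00078431)
B = -81 (B = (-6 + 9)*(-27) = 3*(-27) = -81)
B - (-1078 + h) = -81 - (-1078 - 1/1275) = -81 - 1*(-1374451/1275) = -81 + 1374451/1275 = 1271176/1275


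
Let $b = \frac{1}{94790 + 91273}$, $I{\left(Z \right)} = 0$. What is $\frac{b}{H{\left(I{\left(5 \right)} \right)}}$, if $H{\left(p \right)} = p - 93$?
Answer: $- \frac{1}{17303859} \approx -5.7791 \cdot 10^{-8}$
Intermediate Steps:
$H{\left(p \right)} = -93 + p$ ($H{\left(p \right)} = p - 93 = -93 + p$)
$b = \frac{1}{186063} \approx 5.3745 \cdot 10^{-6}$
$\frac{b}{H{\left(I{\left(5 \right)} \right)}} = \frac{1}{186063 \left(-93 + 0\right)} = \frac{1}{186063 \left(-93\right)} = \frac{1}{186063} \left(- \frac{1}{93}\right) = - \frac{1}{17303859}$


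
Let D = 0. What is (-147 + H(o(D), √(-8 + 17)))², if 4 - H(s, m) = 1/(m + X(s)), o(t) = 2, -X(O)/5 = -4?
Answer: 10824100/529 ≈ 20461.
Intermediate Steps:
X(O) = 20 (X(O) = -5*(-4) = 20)
H(s, m) = 4 - 1/(20 + m) (H(s, m) = 4 - 1/(m + 20) = 4 - 1/(20 + m))
(-147 + H(o(D), √(-8 + 17)))² = (-147 + (79 + 4*√(-8 + 17))/(20 + √(-8 + 17)))² = (-147 + (79 + 4*√9)/(20 + √9))² = (-147 + (79 + 4*3)/(20 + 3))² = (-147 + (79 + 12)/23)² = (-147 + (1/23)*91)² = (-147 + 91/23)² = (-3290/23)² = 10824100/529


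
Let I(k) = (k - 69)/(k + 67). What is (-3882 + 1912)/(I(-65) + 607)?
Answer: -197/54 ≈ -3.6481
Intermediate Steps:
I(k) = (-69 + k)/(67 + k)
(-3882 + 1912)/(I(-65) + 607) = (-3882 + 1912)/((-69 - 65)/(67 - 65) + 607) = -1970/(-134/2 + 607) = -1970/((1/2)*(-134) + 607) = -1970/(-67 + 607) = -1970/540 = -1970*1/540 = -197/54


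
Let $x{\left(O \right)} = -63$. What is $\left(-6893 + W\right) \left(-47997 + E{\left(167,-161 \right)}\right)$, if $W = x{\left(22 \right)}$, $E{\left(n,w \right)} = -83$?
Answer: $334444480$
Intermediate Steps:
$W = -63$
$\left(-6893 + W\right) \left(-47997 + E{\left(167,-161 \right)}\right) = \left(-6893 - 63\right) \left(-47997 - 83\right) = \left(-6956\right) \left(-48080\right) = 334444480$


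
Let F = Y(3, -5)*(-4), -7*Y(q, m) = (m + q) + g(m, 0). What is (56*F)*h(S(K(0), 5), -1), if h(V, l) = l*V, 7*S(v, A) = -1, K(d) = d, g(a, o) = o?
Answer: -64/7 ≈ -9.1429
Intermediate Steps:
Y(q, m) = -m/7 - q/7 (Y(q, m) = -((m + q) + 0)/7 = -(m + q)/7 = -m/7 - q/7)
S(v, A) = -⅐ (S(v, A) = (⅐)*(-1) = -⅐)
h(V, l) = V*l
F = -8/7 (F = (-⅐*(-5) - ⅐*3)*(-4) = (5/7 - 3/7)*(-4) = (2/7)*(-4) = -8/7 ≈ -1.1429)
(56*F)*h(S(K(0), 5), -1) = (56*(-8/7))*(-⅐*(-1)) = -64*⅐ = -64/7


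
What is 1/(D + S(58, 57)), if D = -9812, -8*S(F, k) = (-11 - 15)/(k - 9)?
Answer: -192/1883891 ≈ -0.00010192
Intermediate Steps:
S(F, k) = 13/(4*(-9 + k)) (S(F, k) = -(-11 - 15)/(8*(k - 9)) = -(-13)/(4*(-9 + k)) = 13/(4*(-9 + k)))
1/(D + S(58, 57)) = 1/(-9812 + 13/(4*(-9 + 57))) = 1/(-9812 + (13/4)/48) = 1/(-9812 + (13/4)*(1/48)) = 1/(-9812 + 13/192) = 1/(-1883891/192) = -192/1883891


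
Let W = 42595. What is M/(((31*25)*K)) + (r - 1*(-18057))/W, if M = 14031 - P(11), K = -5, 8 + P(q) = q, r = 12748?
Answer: -95630657/33011125 ≈ -2.8969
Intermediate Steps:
P(q) = -8 + q
M = 14028 (M = 14031 - (-8 + 11) = 14031 - 1*3 = 14031 - 3 = 14028)
M/(((31*25)*K)) + (r - 1*(-18057))/W = 14028/(((31*25)*(-5))) + (12748 - 1*(-18057))/42595 = 14028/((775*(-5))) + (12748 + 18057)*(1/42595) = 14028/(-3875) + 30805*(1/42595) = 14028*(-1/3875) + 6161/8519 = -14028/3875 + 6161/8519 = -95630657/33011125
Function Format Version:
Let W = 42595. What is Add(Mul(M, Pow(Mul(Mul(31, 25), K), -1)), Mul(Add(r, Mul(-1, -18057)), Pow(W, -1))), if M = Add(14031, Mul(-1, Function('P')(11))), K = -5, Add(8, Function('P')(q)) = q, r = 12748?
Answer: Rational(-95630657, 33011125) ≈ -2.8969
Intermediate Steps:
Function('P')(q) = Add(-8, q)
M = 14028 (M = Add(14031, Mul(-1, Add(-8, 11))) = Add(14031, Mul(-1, 3)) = Add(14031, -3) = 14028)
Add(Mul(M, Pow(Mul(Mul(31, 25), K), -1)), Mul(Add(r, Mul(-1, -18057)), Pow(W, -1))) = Add(Mul(14028, Pow(Mul(Mul(31, 25), -5), -1)), Mul(Add(12748, Mul(-1, -18057)), Pow(42595, -1))) = Add(Mul(14028, Pow(Mul(775, -5), -1)), Mul(Add(12748, 18057), Rational(1, 42595))) = Add(Mul(14028, Pow(-3875, -1)), Mul(30805, Rational(1, 42595))) = Add(Mul(14028, Rational(-1, 3875)), Rational(6161, 8519)) = Add(Rational(-14028, 3875), Rational(6161, 8519)) = Rational(-95630657, 33011125)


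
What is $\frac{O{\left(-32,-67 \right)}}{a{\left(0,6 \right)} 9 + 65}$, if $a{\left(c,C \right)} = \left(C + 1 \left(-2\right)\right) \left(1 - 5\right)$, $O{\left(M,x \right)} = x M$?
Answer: $- \frac{2144}{79} \approx -27.139$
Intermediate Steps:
$O{\left(M,x \right)} = M x$
$a{\left(c,C \right)} = 8 - 4 C$ ($a{\left(c,C \right)} = \left(C - 2\right) \left(-4\right) = \left(-2 + C\right) \left(-4\right) = 8 - 4 C$)
$\frac{O{\left(-32,-67 \right)}}{a{\left(0,6 \right)} 9 + 65} = \frac{\left(-32\right) \left(-67\right)}{\left(8 - 24\right) 9 + 65} = \frac{2144}{\left(8 - 24\right) 9 + 65} = \frac{2144}{\left(-16\right) 9 + 65} = \frac{2144}{-144 + 65} = \frac{2144}{-79} = 2144 \left(- \frac{1}{79}\right) = - \frac{2144}{79}$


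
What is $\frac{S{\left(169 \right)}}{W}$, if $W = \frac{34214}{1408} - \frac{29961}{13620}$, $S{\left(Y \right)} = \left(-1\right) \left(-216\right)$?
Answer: $\frac{172592640}{17658733} \approx 9.7738$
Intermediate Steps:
$S{\left(Y \right)} = 216$
$W = \frac{17658733}{799040}$ ($W = 34214 \cdot \frac{1}{1408} - \frac{9987}{4540} = \frac{17107}{704} - \frac{9987}{4540} = \frac{17658733}{799040} \approx 22.1$)
$\frac{S{\left(169 \right)}}{W} = \frac{216}{\frac{17658733}{799040}} = 216 \cdot \frac{799040}{17658733} = \frac{172592640}{17658733}$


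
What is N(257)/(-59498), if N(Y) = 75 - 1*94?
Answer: 19/59498 ≈ 0.00031934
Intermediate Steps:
N(Y) = -19 (N(Y) = 75 - 94 = -19)
N(257)/(-59498) = -19/(-59498) = -19*(-1/59498) = 19/59498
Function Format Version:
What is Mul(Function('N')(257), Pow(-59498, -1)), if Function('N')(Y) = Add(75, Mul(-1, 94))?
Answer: Rational(19, 59498) ≈ 0.00031934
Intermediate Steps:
Function('N')(Y) = -19 (Function('N')(Y) = Add(75, -94) = -19)
Mul(Function('N')(257), Pow(-59498, -1)) = Mul(-19, Pow(-59498, -1)) = Mul(-19, Rational(-1, 59498)) = Rational(19, 59498)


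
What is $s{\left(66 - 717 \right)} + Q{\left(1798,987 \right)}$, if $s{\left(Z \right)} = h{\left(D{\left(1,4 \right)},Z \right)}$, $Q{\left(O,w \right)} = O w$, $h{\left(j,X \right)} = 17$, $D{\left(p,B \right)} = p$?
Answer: $1774643$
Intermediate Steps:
$s{\left(Z \right)} = 17$
$s{\left(66 - 717 \right)} + Q{\left(1798,987 \right)} = 17 + 1798 \cdot 987 = 17 + 1774626 = 1774643$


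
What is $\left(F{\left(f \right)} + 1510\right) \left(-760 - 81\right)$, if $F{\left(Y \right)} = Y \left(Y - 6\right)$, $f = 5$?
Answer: $-1265705$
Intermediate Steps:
$F{\left(Y \right)} = Y \left(-6 + Y\right)$
$\left(F{\left(f \right)} + 1510\right) \left(-760 - 81\right) = \left(5 \left(-6 + 5\right) + 1510\right) \left(-760 - 81\right) = \left(5 \left(-1\right) + 1510\right) \left(-760 - 81\right) = \left(-5 + 1510\right) \left(-841\right) = 1505 \left(-841\right) = -1265705$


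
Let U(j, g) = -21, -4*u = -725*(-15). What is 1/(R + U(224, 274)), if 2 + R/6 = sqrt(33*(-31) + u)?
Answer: -11/45264 - I*sqrt(1663)/15088 ≈ -0.00024302 - 0.0027028*I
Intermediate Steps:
u = -10875/4 (u = -(-725)*(-15)/4 = -1/4*10875 = -10875/4 ≈ -2718.8)
R = -12 + 9*I*sqrt(1663) (R = -12 + 6*sqrt(33*(-31) - 10875/4) = -12 + 6*sqrt(-1023 - 10875/4) = -12 + 6*sqrt(-14967/4) = -12 + 6*(3*I*sqrt(1663)/2) = -12 + 9*I*sqrt(1663) ≈ -12.0 + 367.02*I)
1/(R + U(224, 274)) = 1/((-12 + 9*I*sqrt(1663)) - 21) = 1/(-33 + 9*I*sqrt(1663))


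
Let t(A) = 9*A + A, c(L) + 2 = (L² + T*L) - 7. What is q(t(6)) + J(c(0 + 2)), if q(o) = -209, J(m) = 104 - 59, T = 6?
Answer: -164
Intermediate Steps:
c(L) = -9 + L² + 6*L (c(L) = -2 + ((L² + 6*L) - 7) = -2 + (-7 + L² + 6*L) = -9 + L² + 6*L)
t(A) = 10*A
J(m) = 45
q(t(6)) + J(c(0 + 2)) = -209 + 45 = -164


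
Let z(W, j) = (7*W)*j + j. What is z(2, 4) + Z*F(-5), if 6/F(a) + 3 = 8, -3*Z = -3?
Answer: 306/5 ≈ 61.200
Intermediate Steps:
z(W, j) = j + 7*W*j (z(W, j) = 7*W*j + j = j + 7*W*j)
Z = 1 (Z = -⅓*(-3) = 1)
F(a) = 6/5 (F(a) = 6/(-3 + 8) = 6/5)
z(2, 4) + Z*F(-5) = 4*(1 + 7*2) + 1*(6/5) = 4*(1 + 14) + 6/5 = 4*15 + 6/5 = 60 + 6/5 = 306/5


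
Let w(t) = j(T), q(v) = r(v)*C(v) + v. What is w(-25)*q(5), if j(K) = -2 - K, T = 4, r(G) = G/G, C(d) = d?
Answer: -60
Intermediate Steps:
r(G) = 1
q(v) = 2*v (q(v) = 1*v + v = v + v = 2*v)
w(t) = -6 (w(t) = -2 - 1*4 = -2 - 4 = -6)
w(-25)*q(5) = -12*5 = -6*10 = -60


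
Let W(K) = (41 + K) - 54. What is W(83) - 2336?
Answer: -2266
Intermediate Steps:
W(K) = -13 + K
W(83) - 2336 = (-13 + 83) - 2336 = 70 - 2336 = -2266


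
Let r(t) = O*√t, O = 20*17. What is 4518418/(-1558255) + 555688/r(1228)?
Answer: -4518418/1558255 + 69461*√307/26095 ≈ 43.740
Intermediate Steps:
O = 340
r(t) = 340*√t
4518418/(-1558255) + 555688/r(1228) = 4518418/(-1558255) + 555688/((340*√1228)) = 4518418*(-1/1558255) + 555688/((340*(2*√307))) = -4518418/1558255 + 555688/((680*√307)) = -4518418/1558255 + 555688*(√307/208760) = -4518418/1558255 + 69461*√307/26095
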